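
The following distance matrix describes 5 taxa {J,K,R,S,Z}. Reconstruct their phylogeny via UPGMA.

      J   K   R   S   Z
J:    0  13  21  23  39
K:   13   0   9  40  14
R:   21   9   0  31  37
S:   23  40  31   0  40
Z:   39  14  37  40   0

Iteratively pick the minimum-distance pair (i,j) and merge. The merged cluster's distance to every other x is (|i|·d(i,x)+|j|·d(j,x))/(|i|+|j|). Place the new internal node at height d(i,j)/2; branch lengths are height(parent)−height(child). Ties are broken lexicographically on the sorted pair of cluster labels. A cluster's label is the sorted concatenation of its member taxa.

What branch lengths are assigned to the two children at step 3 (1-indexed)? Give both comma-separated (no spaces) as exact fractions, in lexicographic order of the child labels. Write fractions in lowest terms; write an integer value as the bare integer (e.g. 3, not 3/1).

13/2,15

step 1: merge (K,R) at d=9; branch lengths K→9/2, R→9/2; new cluster KR
  updated: d(J,KR)=17, d(KR,S)=71/2, d(KR,Z)=51/2
step 2: merge (J,KR) at d=17; branch lengths J→17/2, KR→4; new cluster JKR
  updated: d(JKR,S)=94/3, d(JKR,Z)=30
step 3: merge (JKR,Z) at d=30; branch lengths JKR→13/2, Z→15; new cluster JKRZ
  updated: d(JKRZ,S)=67/2
step 4: merge (JKRZ,S) at d=67/2; branch lengths JKRZ→7/4, S→67/4; new cluster JKRSZ
final tree: (((J:17/2,(K:9/2,R:9/2):4):13/2,Z:15):7/4,S:67/4)
total length: 123/2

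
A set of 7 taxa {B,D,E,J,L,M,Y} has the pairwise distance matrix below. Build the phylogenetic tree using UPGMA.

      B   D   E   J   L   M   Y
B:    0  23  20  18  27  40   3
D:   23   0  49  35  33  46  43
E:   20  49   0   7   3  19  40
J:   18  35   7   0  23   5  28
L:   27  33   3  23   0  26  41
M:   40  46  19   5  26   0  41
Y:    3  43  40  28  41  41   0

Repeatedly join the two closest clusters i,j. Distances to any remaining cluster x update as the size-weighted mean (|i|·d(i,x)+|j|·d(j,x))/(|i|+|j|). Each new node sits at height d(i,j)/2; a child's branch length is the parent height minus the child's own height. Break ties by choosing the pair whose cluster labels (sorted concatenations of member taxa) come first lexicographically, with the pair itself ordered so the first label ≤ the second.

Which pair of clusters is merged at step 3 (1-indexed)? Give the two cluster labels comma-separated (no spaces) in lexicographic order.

iteration 1: select B,Y (d=3); attach at lengths (3/2, 3/2); label the merged cluster BY
  updated: d(BY,D)=33, d(BY,E)=30, d(BY,J)=23, d(BY,L)=34, d(BY,M)=81/2
iteration 2: select E,L (d=3); attach at lengths (3/2, 3/2); label the merged cluster EL
  updated: d(BY,EL)=32, d(D,EL)=41, d(EL,J)=15, d(EL,M)=45/2
iteration 3: select J,M (d=5); attach at lengths (5/2, 5/2); label the merged cluster JM
  updated: d(BY,JM)=127/4, d(D,JM)=81/2, d(EL,JM)=75/4
iteration 4: select EL,JM (d=75/4); attach at lengths (63/8, 55/8); label the merged cluster EJLM
  updated: d(BY,EJLM)=255/8, d(D,EJLM)=163/4
iteration 5: select BY,EJLM (d=255/8); attach at lengths (231/16, 105/16); label the merged cluster BEJLMY
  updated: d(BEJLMY,D)=229/6
iteration 6: select BEJLMY,D (d=229/6); attach at lengths (151/48, 229/12); label the merged cluster BDEJLMY
final tree: (((B:3/2,Y:3/2):231/16,((E:3/2,L:3/2):63/8,(J:5/2,M:5/2):55/8):105/16):151/48,D:229/12)
total length: 3311/48

J,M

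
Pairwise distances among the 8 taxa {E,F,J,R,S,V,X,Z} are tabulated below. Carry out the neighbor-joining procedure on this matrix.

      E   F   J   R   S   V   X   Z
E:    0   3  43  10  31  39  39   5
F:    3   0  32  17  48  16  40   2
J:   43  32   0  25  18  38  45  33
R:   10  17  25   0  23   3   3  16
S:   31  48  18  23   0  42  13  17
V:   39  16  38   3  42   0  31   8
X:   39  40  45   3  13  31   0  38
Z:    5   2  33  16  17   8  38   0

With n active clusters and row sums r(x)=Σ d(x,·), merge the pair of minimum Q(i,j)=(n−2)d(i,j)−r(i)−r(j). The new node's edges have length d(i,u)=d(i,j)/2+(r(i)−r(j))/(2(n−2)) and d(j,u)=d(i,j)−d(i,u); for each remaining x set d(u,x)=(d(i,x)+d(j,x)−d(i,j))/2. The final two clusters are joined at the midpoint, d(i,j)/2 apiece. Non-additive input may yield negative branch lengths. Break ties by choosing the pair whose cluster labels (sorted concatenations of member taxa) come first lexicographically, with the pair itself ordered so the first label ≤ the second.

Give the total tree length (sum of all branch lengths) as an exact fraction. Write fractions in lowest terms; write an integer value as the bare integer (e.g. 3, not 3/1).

2119/32

1. join S+X (d=13, Q=-323) ⇒ SX; edges |S|=61/12, |X|=95/12
  updated: d(E,SX)=57/2, d(F,SX)=75/2, d(J,SX)=25, d(R,SX)=13/2, d(SX,V)=30, d(SX,Z)=21
2. join E+F (d=3, Q=-221) ⇒ EF; edges |E|=18/5, |F|=-3/5
  updated: d(EF,J)=36, d(EF,R)=12, d(EF,SX)=63/2, d(EF,V)=26, d(EF,Z)=2
3. join EF+Z (d=2, Q=-359/2) ⇒ EFZ; edges |EF|=71/16, |Z|=-39/16
  updated: d(EFZ,J)=67/2, d(EFZ,R)=13, d(EFZ,SX)=101/4, d(EFZ,V)=16
4. join J+SX (d=25, Q=-533/4) ⇒ JSX; edges |J|=439/24, |SX|=161/24
  updated: d(EFZ,JSX)=135/8, d(JSX,R)=13/4, d(JSX,V)=43/2
5. join EFZ+V (d=16, Q=-435/8) ⇒ EFVZ; edges |EFZ|=299/32, |V|=213/32
  updated: d(EFVZ,JSX)=179/16, d(EFVZ,R)=0
6. join EFVZ+JSX (d=179/16, Q=-231/16) ⇒ EFJSVXZ; edges |EFVZ|=127/32, |JSX|=231/32
  updated: d(EFJSVXZ,R)=-127/32
7. join EFJSVXZ+R (d=-127/32) ⇒ EFJRSVXZ; edges |EFJSVXZ|=-127/64, |R|=-127/64
final tree: (((((E:18/5,F:-3/5):71/16,Z:-39/16):299/32,V:213/32):127/32,(J:439/24,(S:61/12,X:95/12):161/24):231/32):-127/64,R:-127/64)
total length: 2119/32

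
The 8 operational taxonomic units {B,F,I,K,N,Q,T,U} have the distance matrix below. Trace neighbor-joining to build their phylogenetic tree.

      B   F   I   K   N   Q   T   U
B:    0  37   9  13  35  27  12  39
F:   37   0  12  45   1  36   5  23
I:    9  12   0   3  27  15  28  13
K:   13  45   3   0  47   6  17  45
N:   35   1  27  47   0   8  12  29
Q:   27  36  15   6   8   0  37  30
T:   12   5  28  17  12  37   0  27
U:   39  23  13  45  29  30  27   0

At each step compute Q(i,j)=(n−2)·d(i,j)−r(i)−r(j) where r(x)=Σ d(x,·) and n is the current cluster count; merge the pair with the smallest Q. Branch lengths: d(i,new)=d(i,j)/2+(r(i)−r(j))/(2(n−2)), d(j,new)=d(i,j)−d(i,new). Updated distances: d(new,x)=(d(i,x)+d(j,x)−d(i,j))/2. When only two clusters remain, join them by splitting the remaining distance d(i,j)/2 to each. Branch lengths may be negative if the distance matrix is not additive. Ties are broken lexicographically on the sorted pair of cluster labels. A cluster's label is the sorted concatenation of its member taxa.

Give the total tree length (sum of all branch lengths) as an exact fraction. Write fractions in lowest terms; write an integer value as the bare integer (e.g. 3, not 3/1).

step 1: merge (F,N) at d=1, Q=-312; branch lengths F→1/2, N→1/2; new cluster FN
  updated: d(B,FN)=71/2, d(FN,I)=19, d(FN,K)=91/2, d(FN,Q)=43/2, d(FN,T)=8, d(FN,U)=51/2
step 2: merge (FN,T) at d=8, Q=-244; branch lengths FN→33/5, T→7/5; new cluster FNT
  updated: d(B,FNT)=79/4, d(FNT,I)=39/2, d(FNT,K)=109/4, d(FNT,Q)=101/4, d(FNT,U)=89/4
step 3: merge (FNT,U) at d=89/4, Q=-697/4; branch lengths FNT→215/32, U→497/32; new cluster FNTU
  updated: d(B,FNTU)=73/4, d(FNTU,I)=41/8, d(FNTU,K)=25, d(FNTU,Q)=33/2
step 4: merge (K,Q) at d=6, Q=-187/2; branch lengths K→1/12, Q→71/12; new cluster KQ
  updated: d(B,KQ)=17, d(FNTU,KQ)=71/4, d(I,KQ)=6
step 5: merge (B,KQ) at d=17, Q=-51; branch lengths B→75/8, KQ→61/8; new cluster BKQ
  updated: d(BKQ,FNTU)=19/2, d(BKQ,I)=-1
step 6: merge (BKQ,FNTU) at d=19/2, Q=-109/8; branch lengths BKQ→27/16, FNTU→125/16; new cluster BFKNQTU
  updated: d(BFKNQTU,I)=-43/16
step 7: merge (BFKNQTU,I) at d=-43/16; branch lengths BFKNQTU→-43/32, I→-43/32; new cluster BFIKNQTU
final tree: (((B:75/8,(K:1/12,Q:71/12):61/8):27/16,(((F:1/2,N:1/2):33/5,T:7/5):215/32,U:497/32):125/16):-43/32,I:-43/32)
total length: 977/16

977/16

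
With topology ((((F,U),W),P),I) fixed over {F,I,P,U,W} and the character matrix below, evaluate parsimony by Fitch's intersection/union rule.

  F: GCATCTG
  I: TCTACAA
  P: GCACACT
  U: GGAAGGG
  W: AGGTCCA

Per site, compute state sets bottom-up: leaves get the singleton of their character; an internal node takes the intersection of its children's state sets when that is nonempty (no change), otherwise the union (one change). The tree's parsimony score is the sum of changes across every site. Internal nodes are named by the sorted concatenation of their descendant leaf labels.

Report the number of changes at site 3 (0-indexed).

FU@0: {G} ∩ {G} = {G} (intersection, +0)
FUW@0: {G} ∪ {A} = {A,G} (union, +1)
FPUW@0: {A,G} ∩ {G} = {G} (intersection, +0)
FIPUW@0: {G} ∪ {T} = {G,T} (union, +1)
FU@1: {C} ∪ {G} = {C,G} (union, +1)
FUW@1: {C,G} ∩ {G} = {G} (intersection, +0)
FPUW@1: {G} ∪ {C} = {C,G} (union, +1)
FIPUW@1: {C,G} ∩ {C} = {C} (intersection, +0)
FU@2: {A} ∩ {A} = {A} (intersection, +0)
FUW@2: {A} ∪ {G} = {A,G} (union, +1)
FPUW@2: {A,G} ∩ {A} = {A} (intersection, +0)
FIPUW@2: {A} ∪ {T} = {A,T} (union, +1)
FU@3: {T} ∪ {A} = {A,T} (union, +1)
FUW@3: {A,T} ∩ {T} = {T} (intersection, +0)
FPUW@3: {T} ∪ {C} = {C,T} (union, +1)
FIPUW@3: {C,T} ∪ {A} = {A,C,T} (union, +1)
FU@4: {C} ∪ {G} = {C,G} (union, +1)
FUW@4: {C,G} ∩ {C} = {C} (intersection, +0)
FPUW@4: {C} ∪ {A} = {A,C} (union, +1)
FIPUW@4: {A,C} ∩ {C} = {C} (intersection, +0)
FU@5: {T} ∪ {G} = {G,T} (union, +1)
FUW@5: {G,T} ∪ {C} = {C,G,T} (union, +1)
FPUW@5: {C,G,T} ∩ {C} = {C} (intersection, +0)
FIPUW@5: {C} ∪ {A} = {A,C} (union, +1)
FU@6: {G} ∩ {G} = {G} (intersection, +0)
FUW@6: {G} ∪ {A} = {A,G} (union, +1)
FPUW@6: {A,G} ∪ {T} = {A,G,T} (union, +1)
FIPUW@6: {A,G,T} ∩ {A} = {A} (intersection, +0)
per-site changes: [2, 2, 2, 3, 2, 3, 2]; total = 16

3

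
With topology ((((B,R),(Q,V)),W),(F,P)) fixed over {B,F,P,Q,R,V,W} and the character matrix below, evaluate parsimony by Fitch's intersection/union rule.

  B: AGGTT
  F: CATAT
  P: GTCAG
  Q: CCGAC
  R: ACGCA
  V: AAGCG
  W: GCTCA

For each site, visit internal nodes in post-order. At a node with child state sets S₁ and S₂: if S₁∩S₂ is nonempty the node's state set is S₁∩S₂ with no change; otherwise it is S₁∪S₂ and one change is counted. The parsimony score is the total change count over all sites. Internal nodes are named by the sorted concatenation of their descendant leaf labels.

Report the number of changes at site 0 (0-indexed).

3

[col 0] BR: children B:{A}, R:{A} ∩→ {A}; cost 0
[col 0] QV: children Q:{C}, V:{A} ∪→ {A,C}; cost 1
[col 0] BQRV: children BR:{A}, QV:{A,C} ∩→ {A}; cost 0
[col 0] BQRVW: children BQRV:{A}, W:{G} ∪→ {A,G}; cost 1
[col 0] FP: children F:{C}, P:{G} ∪→ {C,G}; cost 1
[col 0] BFPQRVW: children BQRVW:{A,G}, FP:{C,G} ∩→ {G}; cost 0
[col 1] BR: children B:{G}, R:{C} ∪→ {C,G}; cost 1
[col 1] QV: children Q:{C}, V:{A} ∪→ {A,C}; cost 1
[col 1] BQRV: children BR:{C,G}, QV:{A,C} ∩→ {C}; cost 0
[col 1] BQRVW: children BQRV:{C}, W:{C} ∩→ {C}; cost 0
[col 1] FP: children F:{A}, P:{T} ∪→ {A,T}; cost 1
[col 1] BFPQRVW: children BQRVW:{C}, FP:{A,T} ∪→ {A,C,T}; cost 1
[col 2] BR: children B:{G}, R:{G} ∩→ {G}; cost 0
[col 2] QV: children Q:{G}, V:{G} ∩→ {G}; cost 0
[col 2] BQRV: children BR:{G}, QV:{G} ∩→ {G}; cost 0
[col 2] BQRVW: children BQRV:{G}, W:{T} ∪→ {G,T}; cost 1
[col 2] FP: children F:{T}, P:{C} ∪→ {C,T}; cost 1
[col 2] BFPQRVW: children BQRVW:{G,T}, FP:{C,T} ∩→ {T}; cost 0
[col 3] BR: children B:{T}, R:{C} ∪→ {C,T}; cost 1
[col 3] QV: children Q:{A}, V:{C} ∪→ {A,C}; cost 1
[col 3] BQRV: children BR:{C,T}, QV:{A,C} ∩→ {C}; cost 0
[col 3] BQRVW: children BQRV:{C}, W:{C} ∩→ {C}; cost 0
[col 3] FP: children F:{A}, P:{A} ∩→ {A}; cost 0
[col 3] BFPQRVW: children BQRVW:{C}, FP:{A} ∪→ {A,C}; cost 1
[col 4] BR: children B:{T}, R:{A} ∪→ {A,T}; cost 1
[col 4] QV: children Q:{C}, V:{G} ∪→ {C,G}; cost 1
[col 4] BQRV: children BR:{A,T}, QV:{C,G} ∪→ {A,C,G,T}; cost 1
[col 4] BQRVW: children BQRV:{A,C,G,T}, W:{A} ∩→ {A}; cost 0
[col 4] FP: children F:{T}, P:{G} ∪→ {G,T}; cost 1
[col 4] BFPQRVW: children BQRVW:{A}, FP:{G,T} ∪→ {A,G,T}; cost 1
per-site changes: [3, 4, 2, 3, 5]; total = 17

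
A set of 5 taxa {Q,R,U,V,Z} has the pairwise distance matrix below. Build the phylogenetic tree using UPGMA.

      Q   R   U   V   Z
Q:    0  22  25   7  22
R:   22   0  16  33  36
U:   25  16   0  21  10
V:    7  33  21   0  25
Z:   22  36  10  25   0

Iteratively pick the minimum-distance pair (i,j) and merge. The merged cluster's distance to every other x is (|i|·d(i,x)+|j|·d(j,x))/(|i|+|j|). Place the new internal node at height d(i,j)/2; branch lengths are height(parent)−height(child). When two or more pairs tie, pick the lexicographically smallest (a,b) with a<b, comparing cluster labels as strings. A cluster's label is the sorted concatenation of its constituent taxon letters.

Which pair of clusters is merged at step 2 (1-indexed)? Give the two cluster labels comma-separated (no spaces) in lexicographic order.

1. join Q+V (d=7) ⇒ QV; edges |Q|=7/2, |V|=7/2
  updated: d(QV,R)=55/2, d(QV,U)=23, d(QV,Z)=47/2
2. join U+Z (d=10) ⇒ UZ; edges |U|=5, |Z|=5
  updated: d(QV,UZ)=93/4, d(R,UZ)=26
3. join QV+UZ (d=93/4) ⇒ QUVZ; edges |QV|=65/8, |UZ|=53/8
  updated: d(QUVZ,R)=107/4
4. join QUVZ+R (d=107/4) ⇒ QRUVZ; edges |QUVZ|=7/4, |R|=107/8
final tree: (((Q:7/2,V:7/2):65/8,(U:5,Z:5):53/8):7/4,R:107/8)
total length: 375/8

U,Z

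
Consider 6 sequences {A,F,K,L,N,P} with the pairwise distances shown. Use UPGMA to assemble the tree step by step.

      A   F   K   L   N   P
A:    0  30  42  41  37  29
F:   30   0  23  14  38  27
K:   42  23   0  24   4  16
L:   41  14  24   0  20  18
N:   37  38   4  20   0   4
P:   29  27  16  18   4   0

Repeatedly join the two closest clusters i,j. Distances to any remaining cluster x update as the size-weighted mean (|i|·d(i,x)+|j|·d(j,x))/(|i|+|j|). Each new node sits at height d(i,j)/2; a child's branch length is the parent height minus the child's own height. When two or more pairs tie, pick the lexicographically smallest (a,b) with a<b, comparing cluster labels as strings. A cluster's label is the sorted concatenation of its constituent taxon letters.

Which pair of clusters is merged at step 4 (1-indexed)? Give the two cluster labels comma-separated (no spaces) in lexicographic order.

FL,KNP

step 1: merge (K,N) at d=4; branch lengths K→2, N→2; new cluster KN
  updated: d(A,KN)=79/2, d(F,KN)=61/2, d(KN,L)=22, d(KN,P)=10
step 2: merge (KN,P) at d=10; branch lengths KN→3, P→5; new cluster KNP
  updated: d(A,KNP)=36, d(F,KNP)=88/3, d(KNP,L)=62/3
step 3: merge (F,L) at d=14; branch lengths F→7, L→7; new cluster FL
  updated: d(A,FL)=71/2, d(FL,KNP)=25
step 4: merge (FL,KNP) at d=25; branch lengths FL→11/2, KNP→15/2; new cluster FKLNP
  updated: d(A,FKLNP)=179/5
step 5: merge (A,FKLNP) at d=179/5; branch lengths A→179/10, FKLNP→27/5; new cluster AFKLNP
final tree: (A:179/10,((F:7,L:7):11/2,((K:2,N:2):3,P:5):15/2):27/5)
total length: 623/10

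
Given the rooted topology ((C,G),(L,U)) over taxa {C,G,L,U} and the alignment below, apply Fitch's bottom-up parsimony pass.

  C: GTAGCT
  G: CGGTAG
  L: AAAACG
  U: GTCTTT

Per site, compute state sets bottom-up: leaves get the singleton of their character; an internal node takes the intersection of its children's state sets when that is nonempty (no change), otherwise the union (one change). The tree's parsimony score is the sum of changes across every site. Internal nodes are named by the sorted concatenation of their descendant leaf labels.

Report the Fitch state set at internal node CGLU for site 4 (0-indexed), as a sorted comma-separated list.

[col 0] CG: children C:{G}, G:{C} ∪→ {C,G}; cost 1
[col 0] LU: children L:{A}, U:{G} ∪→ {A,G}; cost 1
[col 0] CGLU: children CG:{C,G}, LU:{A,G} ∩→ {G}; cost 0
[col 1] CG: children C:{T}, G:{G} ∪→ {G,T}; cost 1
[col 1] LU: children L:{A}, U:{T} ∪→ {A,T}; cost 1
[col 1] CGLU: children CG:{G,T}, LU:{A,T} ∩→ {T}; cost 0
[col 2] CG: children C:{A}, G:{G} ∪→ {A,G}; cost 1
[col 2] LU: children L:{A}, U:{C} ∪→ {A,C}; cost 1
[col 2] CGLU: children CG:{A,G}, LU:{A,C} ∩→ {A}; cost 0
[col 3] CG: children C:{G}, G:{T} ∪→ {G,T}; cost 1
[col 3] LU: children L:{A}, U:{T} ∪→ {A,T}; cost 1
[col 3] CGLU: children CG:{G,T}, LU:{A,T} ∩→ {T}; cost 0
[col 4] CG: children C:{C}, G:{A} ∪→ {A,C}; cost 1
[col 4] LU: children L:{C}, U:{T} ∪→ {C,T}; cost 1
[col 4] CGLU: children CG:{A,C}, LU:{C,T} ∩→ {C}; cost 0
[col 5] CG: children C:{T}, G:{G} ∪→ {G,T}; cost 1
[col 5] LU: children L:{G}, U:{T} ∪→ {G,T}; cost 1
[col 5] CGLU: children CG:{G,T}, LU:{G,T} ∩→ {G,T}; cost 0
per-site changes: [2, 2, 2, 2, 2, 2]; total = 12

C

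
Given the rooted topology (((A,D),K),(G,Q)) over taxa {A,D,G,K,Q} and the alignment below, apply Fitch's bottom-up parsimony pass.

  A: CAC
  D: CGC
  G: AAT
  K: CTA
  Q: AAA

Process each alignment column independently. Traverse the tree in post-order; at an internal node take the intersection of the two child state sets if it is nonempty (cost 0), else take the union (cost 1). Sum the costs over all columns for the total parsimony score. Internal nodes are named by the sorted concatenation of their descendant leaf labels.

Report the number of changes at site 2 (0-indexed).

2

[col 0] AD: children A:{C}, D:{C} ∩→ {C}; cost 0
[col 0] ADK: children AD:{C}, K:{C} ∩→ {C}; cost 0
[col 0] GQ: children G:{A}, Q:{A} ∩→ {A}; cost 0
[col 0] ADGKQ: children ADK:{C}, GQ:{A} ∪→ {A,C}; cost 1
[col 1] AD: children A:{A}, D:{G} ∪→ {A,G}; cost 1
[col 1] ADK: children AD:{A,G}, K:{T} ∪→ {A,G,T}; cost 1
[col 1] GQ: children G:{A}, Q:{A} ∩→ {A}; cost 0
[col 1] ADGKQ: children ADK:{A,G,T}, GQ:{A} ∩→ {A}; cost 0
[col 2] AD: children A:{C}, D:{C} ∩→ {C}; cost 0
[col 2] ADK: children AD:{C}, K:{A} ∪→ {A,C}; cost 1
[col 2] GQ: children G:{T}, Q:{A} ∪→ {A,T}; cost 1
[col 2] ADGKQ: children ADK:{A,C}, GQ:{A,T} ∩→ {A}; cost 0
per-site changes: [1, 2, 2]; total = 5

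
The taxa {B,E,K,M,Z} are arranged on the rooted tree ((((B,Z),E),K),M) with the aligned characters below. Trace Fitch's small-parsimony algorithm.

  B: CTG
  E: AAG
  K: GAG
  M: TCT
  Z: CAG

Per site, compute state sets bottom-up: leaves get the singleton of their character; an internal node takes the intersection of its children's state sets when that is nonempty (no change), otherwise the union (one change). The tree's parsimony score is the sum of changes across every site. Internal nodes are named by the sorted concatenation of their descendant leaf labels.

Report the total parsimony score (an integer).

[col 0] BZ: children B:{C}, Z:{C} ∩→ {C}; cost 0
[col 0] BEZ: children BZ:{C}, E:{A} ∪→ {A,C}; cost 1
[col 0] BEKZ: children BEZ:{A,C}, K:{G} ∪→ {A,C,G}; cost 1
[col 0] BEKMZ: children BEKZ:{A,C,G}, M:{T} ∪→ {A,C,G,T}; cost 1
[col 1] BZ: children B:{T}, Z:{A} ∪→ {A,T}; cost 1
[col 1] BEZ: children BZ:{A,T}, E:{A} ∩→ {A}; cost 0
[col 1] BEKZ: children BEZ:{A}, K:{A} ∩→ {A}; cost 0
[col 1] BEKMZ: children BEKZ:{A}, M:{C} ∪→ {A,C}; cost 1
[col 2] BZ: children B:{G}, Z:{G} ∩→ {G}; cost 0
[col 2] BEZ: children BZ:{G}, E:{G} ∩→ {G}; cost 0
[col 2] BEKZ: children BEZ:{G}, K:{G} ∩→ {G}; cost 0
[col 2] BEKMZ: children BEKZ:{G}, M:{T} ∪→ {G,T}; cost 1
per-site changes: [3, 2, 1]; total = 6

6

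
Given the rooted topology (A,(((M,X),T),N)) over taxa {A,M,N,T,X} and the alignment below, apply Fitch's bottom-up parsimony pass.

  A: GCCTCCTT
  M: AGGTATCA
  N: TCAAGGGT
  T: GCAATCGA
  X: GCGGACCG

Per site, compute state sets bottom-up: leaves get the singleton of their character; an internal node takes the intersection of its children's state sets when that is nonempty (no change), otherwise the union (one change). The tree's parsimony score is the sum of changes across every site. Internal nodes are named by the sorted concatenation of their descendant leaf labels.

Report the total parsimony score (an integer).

17

site 0, node MX: M={A} ∪ X={G} → {A,G} (+1)
site 0, node MTX: MX={A,G} ∩ T={G} → {G} (+0)
site 0, node MNTX: MTX={G} ∪ N={T} → {G,T} (+1)
site 0, node AMNTX: A={G} ∩ MNTX={G,T} → {G} (+0)
site 1, node MX: M={G} ∪ X={C} → {C,G} (+1)
site 1, node MTX: MX={C,G} ∩ T={C} → {C} (+0)
site 1, node MNTX: MTX={C} ∩ N={C} → {C} (+0)
site 1, node AMNTX: A={C} ∩ MNTX={C} → {C} (+0)
site 2, node MX: M={G} ∩ X={G} → {G} (+0)
site 2, node MTX: MX={G} ∪ T={A} → {A,G} (+1)
site 2, node MNTX: MTX={A,G} ∩ N={A} → {A} (+0)
site 2, node AMNTX: A={C} ∪ MNTX={A} → {A,C} (+1)
site 3, node MX: M={T} ∪ X={G} → {G,T} (+1)
site 3, node MTX: MX={G,T} ∪ T={A} → {A,G,T} (+1)
site 3, node MNTX: MTX={A,G,T} ∩ N={A} → {A} (+0)
site 3, node AMNTX: A={T} ∪ MNTX={A} → {A,T} (+1)
site 4, node MX: M={A} ∩ X={A} → {A} (+0)
site 4, node MTX: MX={A} ∪ T={T} → {A,T} (+1)
site 4, node MNTX: MTX={A,T} ∪ N={G} → {A,G,T} (+1)
site 4, node AMNTX: A={C} ∪ MNTX={A,G,T} → {A,C,G,T} (+1)
site 5, node MX: M={T} ∪ X={C} → {C,T} (+1)
site 5, node MTX: MX={C,T} ∩ T={C} → {C} (+0)
site 5, node MNTX: MTX={C} ∪ N={G} → {C,G} (+1)
site 5, node AMNTX: A={C} ∩ MNTX={C,G} → {C} (+0)
site 6, node MX: M={C} ∩ X={C} → {C} (+0)
site 6, node MTX: MX={C} ∪ T={G} → {C,G} (+1)
site 6, node MNTX: MTX={C,G} ∩ N={G} → {G} (+0)
site 6, node AMNTX: A={T} ∪ MNTX={G} → {G,T} (+1)
site 7, node MX: M={A} ∪ X={G} → {A,G} (+1)
site 7, node MTX: MX={A,G} ∩ T={A} → {A} (+0)
site 7, node MNTX: MTX={A} ∪ N={T} → {A,T} (+1)
site 7, node AMNTX: A={T} ∩ MNTX={A,T} → {T} (+0)
per-site changes: [2, 1, 2, 3, 3, 2, 2, 2]; total = 17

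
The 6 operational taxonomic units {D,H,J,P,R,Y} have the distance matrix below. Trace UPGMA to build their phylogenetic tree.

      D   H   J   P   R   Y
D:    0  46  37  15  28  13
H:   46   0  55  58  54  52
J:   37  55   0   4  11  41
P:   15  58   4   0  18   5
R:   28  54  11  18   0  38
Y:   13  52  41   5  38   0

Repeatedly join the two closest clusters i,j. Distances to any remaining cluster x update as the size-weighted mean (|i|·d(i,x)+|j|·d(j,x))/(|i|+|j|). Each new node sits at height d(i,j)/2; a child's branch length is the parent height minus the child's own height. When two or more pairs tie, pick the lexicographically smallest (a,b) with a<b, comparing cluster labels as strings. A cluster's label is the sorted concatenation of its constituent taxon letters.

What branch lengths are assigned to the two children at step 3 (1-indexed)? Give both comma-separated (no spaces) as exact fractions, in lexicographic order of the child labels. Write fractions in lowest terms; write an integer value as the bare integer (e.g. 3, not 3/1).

21/4,29/4

iteration 1: select J,P (d=4); attach at lengths (2, 2); label the merged cluster JP
  updated: d(D,JP)=26, d(H,JP)=113/2, d(JP,R)=29/2, d(JP,Y)=23
iteration 2: select D,Y (d=13); attach at lengths (13/2, 13/2); label the merged cluster DY
  updated: d(DY,H)=49, d(DY,JP)=49/2, d(DY,R)=33
iteration 3: select JP,R (d=29/2); attach at lengths (21/4, 29/4); label the merged cluster JPR
  updated: d(DY,JPR)=82/3, d(H,JPR)=167/3
iteration 4: select DY,JPR (d=82/3); attach at lengths (43/6, 77/12); label the merged cluster DJPRY
  updated: d(DJPRY,H)=53
iteration 5: select DJPRY,H (d=53); attach at lengths (77/6, 53/2); label the merged cluster DHJPRY
final tree: (((D:13/2,Y:13/2):43/6,((J:2,P:2):21/4,R:29/4):77/12):77/6,H:53/2)
total length: 989/12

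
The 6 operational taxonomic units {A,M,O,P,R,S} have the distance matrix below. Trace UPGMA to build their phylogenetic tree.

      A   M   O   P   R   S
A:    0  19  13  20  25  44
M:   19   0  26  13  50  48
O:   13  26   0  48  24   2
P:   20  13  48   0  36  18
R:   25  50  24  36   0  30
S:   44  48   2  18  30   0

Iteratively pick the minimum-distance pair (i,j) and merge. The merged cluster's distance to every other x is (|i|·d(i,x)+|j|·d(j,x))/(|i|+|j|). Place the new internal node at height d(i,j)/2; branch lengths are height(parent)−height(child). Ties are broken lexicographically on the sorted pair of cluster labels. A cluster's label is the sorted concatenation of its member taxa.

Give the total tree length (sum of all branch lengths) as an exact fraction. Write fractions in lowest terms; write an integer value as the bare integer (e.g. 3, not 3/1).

iteration 1: select O,S (d=2); attach at lengths (1, 1); label the merged cluster OS
  updated: d(A,OS)=57/2, d(M,OS)=37, d(OS,P)=33, d(OS,R)=27
iteration 2: select M,P (d=13); attach at lengths (13/2, 13/2); label the merged cluster MP
  updated: d(A,MP)=39/2, d(MP,OS)=35, d(MP,R)=43
iteration 3: select A,MP (d=39/2); attach at lengths (39/4, 13/4); label the merged cluster AMP
  updated: d(AMP,OS)=197/6, d(AMP,R)=37
iteration 4: select OS,R (d=27); attach at lengths (25/2, 27/2); label the merged cluster ORS
  updated: d(AMP,ORS)=308/9
iteration 5: select AMP,ORS (d=308/9); attach at lengths (265/36, 65/18); label the merged cluster AMOPRS
final tree: ((A:39/4,(M:13/2,P:13/2):13/4):265/36,((O:1,S:1):25/2,R:27/2):65/18)
total length: 2339/36

2339/36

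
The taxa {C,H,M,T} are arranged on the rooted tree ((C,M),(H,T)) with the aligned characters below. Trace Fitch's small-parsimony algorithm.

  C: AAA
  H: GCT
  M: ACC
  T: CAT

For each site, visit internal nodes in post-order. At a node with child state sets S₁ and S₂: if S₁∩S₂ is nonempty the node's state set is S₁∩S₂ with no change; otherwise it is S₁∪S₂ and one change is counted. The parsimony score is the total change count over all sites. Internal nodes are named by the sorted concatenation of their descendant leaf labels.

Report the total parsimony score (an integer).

6

site 0, node CM: C={A} ∩ M={A} → {A} (+0)
site 0, node HT: H={G} ∪ T={C} → {C,G} (+1)
site 0, node CHMT: CM={A} ∪ HT={C,G} → {A,C,G} (+1)
site 1, node CM: C={A} ∪ M={C} → {A,C} (+1)
site 1, node HT: H={C} ∪ T={A} → {A,C} (+1)
site 1, node CHMT: CM={A,C} ∩ HT={A,C} → {A,C} (+0)
site 2, node CM: C={A} ∪ M={C} → {A,C} (+1)
site 2, node HT: H={T} ∩ T={T} → {T} (+0)
site 2, node CHMT: CM={A,C} ∪ HT={T} → {A,C,T} (+1)
per-site changes: [2, 2, 2]; total = 6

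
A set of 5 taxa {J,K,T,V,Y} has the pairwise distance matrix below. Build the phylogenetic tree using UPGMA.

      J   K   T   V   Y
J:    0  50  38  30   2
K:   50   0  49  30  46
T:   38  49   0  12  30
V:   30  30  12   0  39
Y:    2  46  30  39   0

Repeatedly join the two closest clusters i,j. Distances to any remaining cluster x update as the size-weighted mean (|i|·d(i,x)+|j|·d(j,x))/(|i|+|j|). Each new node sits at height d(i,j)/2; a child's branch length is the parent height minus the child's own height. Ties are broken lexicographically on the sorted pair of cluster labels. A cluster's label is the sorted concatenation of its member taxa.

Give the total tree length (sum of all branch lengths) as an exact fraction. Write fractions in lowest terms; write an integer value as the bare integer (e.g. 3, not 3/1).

1. join J+Y (d=2) ⇒ JY; edges |J|=1, |Y|=1
  updated: d(JY,K)=48, d(JY,T)=34, d(JY,V)=69/2
2. join T+V (d=12) ⇒ TV; edges |T|=6, |V|=6
  updated: d(JY,TV)=137/4, d(K,TV)=79/2
3. join JY+TV (d=137/4) ⇒ JTVY; edges |JY|=129/8, |TV|=89/8
  updated: d(JTVY,K)=175/4
4. join JTVY+K (d=175/4) ⇒ JKTVY; edges |JTVY|=19/4, |K|=175/8
final tree: (((J:1,Y:1):129/8,(T:6,V:6):89/8):19/4,K:175/8)
total length: 543/8

543/8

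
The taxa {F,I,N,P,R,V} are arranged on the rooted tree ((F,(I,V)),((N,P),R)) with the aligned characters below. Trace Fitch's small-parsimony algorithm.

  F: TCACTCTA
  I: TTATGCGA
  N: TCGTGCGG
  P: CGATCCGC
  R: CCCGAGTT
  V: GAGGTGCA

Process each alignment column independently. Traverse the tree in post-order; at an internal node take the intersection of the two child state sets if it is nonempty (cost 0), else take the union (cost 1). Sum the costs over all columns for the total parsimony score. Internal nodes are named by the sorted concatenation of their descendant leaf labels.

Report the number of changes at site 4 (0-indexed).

4

[col 0] IV: children I:{T}, V:{G} ∪→ {G,T}; cost 1
[col 0] FIV: children F:{T}, IV:{G,T} ∩→ {T}; cost 0
[col 0] NP: children N:{T}, P:{C} ∪→ {C,T}; cost 1
[col 0] NPR: children NP:{C,T}, R:{C} ∩→ {C}; cost 0
[col 0] FINPRV: children FIV:{T}, NPR:{C} ∪→ {C,T}; cost 1
[col 1] IV: children I:{T}, V:{A} ∪→ {A,T}; cost 1
[col 1] FIV: children F:{C}, IV:{A,T} ∪→ {A,C,T}; cost 1
[col 1] NP: children N:{C}, P:{G} ∪→ {C,G}; cost 1
[col 1] NPR: children NP:{C,G}, R:{C} ∩→ {C}; cost 0
[col 1] FINPRV: children FIV:{A,C,T}, NPR:{C} ∩→ {C}; cost 0
[col 2] IV: children I:{A}, V:{G} ∪→ {A,G}; cost 1
[col 2] FIV: children F:{A}, IV:{A,G} ∩→ {A}; cost 0
[col 2] NP: children N:{G}, P:{A} ∪→ {A,G}; cost 1
[col 2] NPR: children NP:{A,G}, R:{C} ∪→ {A,C,G}; cost 1
[col 2] FINPRV: children FIV:{A}, NPR:{A,C,G} ∩→ {A}; cost 0
[col 3] IV: children I:{T}, V:{G} ∪→ {G,T}; cost 1
[col 3] FIV: children F:{C}, IV:{G,T} ∪→ {C,G,T}; cost 1
[col 3] NP: children N:{T}, P:{T} ∩→ {T}; cost 0
[col 3] NPR: children NP:{T}, R:{G} ∪→ {G,T}; cost 1
[col 3] FINPRV: children FIV:{C,G,T}, NPR:{G,T} ∩→ {G,T}; cost 0
[col 4] IV: children I:{G}, V:{T} ∪→ {G,T}; cost 1
[col 4] FIV: children F:{T}, IV:{G,T} ∩→ {T}; cost 0
[col 4] NP: children N:{G}, P:{C} ∪→ {C,G}; cost 1
[col 4] NPR: children NP:{C,G}, R:{A} ∪→ {A,C,G}; cost 1
[col 4] FINPRV: children FIV:{T}, NPR:{A,C,G} ∪→ {A,C,G,T}; cost 1
[col 5] IV: children I:{C}, V:{G} ∪→ {C,G}; cost 1
[col 5] FIV: children F:{C}, IV:{C,G} ∩→ {C}; cost 0
[col 5] NP: children N:{C}, P:{C} ∩→ {C}; cost 0
[col 5] NPR: children NP:{C}, R:{G} ∪→ {C,G}; cost 1
[col 5] FINPRV: children FIV:{C}, NPR:{C,G} ∩→ {C}; cost 0
[col 6] IV: children I:{G}, V:{C} ∪→ {C,G}; cost 1
[col 6] FIV: children F:{T}, IV:{C,G} ∪→ {C,G,T}; cost 1
[col 6] NP: children N:{G}, P:{G} ∩→ {G}; cost 0
[col 6] NPR: children NP:{G}, R:{T} ∪→ {G,T}; cost 1
[col 6] FINPRV: children FIV:{C,G,T}, NPR:{G,T} ∩→ {G,T}; cost 0
[col 7] IV: children I:{A}, V:{A} ∩→ {A}; cost 0
[col 7] FIV: children F:{A}, IV:{A} ∩→ {A}; cost 0
[col 7] NP: children N:{G}, P:{C} ∪→ {C,G}; cost 1
[col 7] NPR: children NP:{C,G}, R:{T} ∪→ {C,G,T}; cost 1
[col 7] FINPRV: children FIV:{A}, NPR:{C,G,T} ∪→ {A,C,G,T}; cost 1
per-site changes: [3, 3, 3, 3, 4, 2, 3, 3]; total = 24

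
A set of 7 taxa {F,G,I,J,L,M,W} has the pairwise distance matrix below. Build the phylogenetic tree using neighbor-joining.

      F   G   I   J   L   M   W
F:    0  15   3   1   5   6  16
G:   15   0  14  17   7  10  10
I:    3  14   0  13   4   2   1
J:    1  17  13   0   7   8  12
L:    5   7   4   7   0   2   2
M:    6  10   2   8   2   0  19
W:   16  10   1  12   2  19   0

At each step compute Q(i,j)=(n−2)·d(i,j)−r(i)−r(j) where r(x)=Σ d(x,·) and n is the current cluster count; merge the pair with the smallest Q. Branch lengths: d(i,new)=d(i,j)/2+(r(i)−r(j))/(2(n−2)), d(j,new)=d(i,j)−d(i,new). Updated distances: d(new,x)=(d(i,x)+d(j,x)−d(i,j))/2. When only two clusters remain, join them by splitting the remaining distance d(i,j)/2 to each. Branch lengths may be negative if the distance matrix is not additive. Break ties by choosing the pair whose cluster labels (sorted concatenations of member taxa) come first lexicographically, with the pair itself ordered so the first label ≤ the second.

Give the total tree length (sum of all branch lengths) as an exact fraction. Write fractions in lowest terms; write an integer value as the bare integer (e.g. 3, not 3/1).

iteration 1: select F,J (d=1, Q=-99); attach at lengths (-7/10, 17/10); label the merged cluster FJ
  updated: d(FJ,G)=31/2, d(FJ,I)=15/2, d(FJ,L)=11/2, d(FJ,M)=13/2, d(FJ,W)=27/2
iteration 2: select I,W (d=1, Q=-70); attach at lengths (-13/8, 21/8); label the merged cluster IW
  updated: d(FJ,IW)=10, d(G,IW)=23/2, d(IW,L)=5/2, d(IW,M)=10
iteration 3: select FJ,M (d=13/2, Q=-93/2); attach at lengths (19/4, 7/4); label the merged cluster FJM
  updated: d(FJM,G)=19/2, d(FJM,IW)=27/4, d(FJM,L)=1/2
iteration 4: select FJM,G (d=19/2, Q=-103/4); attach at lengths (31/16, 121/16); label the merged cluster FGJM
  updated: d(FGJM,IW)=35/8, d(FGJM,L)=-1
iteration 5: select FGJM,IW (d=35/8, Q=-47/8); attach at lengths (7/16, 63/16); label the merged cluster FGIJMW
  updated: d(FGIJMW,L)=-23/16
iteration 6: select FGIJMW,L (d=-23/16); attach at lengths (-23/32, -23/32); label the merged cluster FGIJLMW
final tree: (((((F:-7/10,J:17/10):19/4,M:7/4):31/16,G:121/16):7/16,(I:-13/8,W:21/8):63/16):-23/32,L:-23/32)
total length: 335/16

335/16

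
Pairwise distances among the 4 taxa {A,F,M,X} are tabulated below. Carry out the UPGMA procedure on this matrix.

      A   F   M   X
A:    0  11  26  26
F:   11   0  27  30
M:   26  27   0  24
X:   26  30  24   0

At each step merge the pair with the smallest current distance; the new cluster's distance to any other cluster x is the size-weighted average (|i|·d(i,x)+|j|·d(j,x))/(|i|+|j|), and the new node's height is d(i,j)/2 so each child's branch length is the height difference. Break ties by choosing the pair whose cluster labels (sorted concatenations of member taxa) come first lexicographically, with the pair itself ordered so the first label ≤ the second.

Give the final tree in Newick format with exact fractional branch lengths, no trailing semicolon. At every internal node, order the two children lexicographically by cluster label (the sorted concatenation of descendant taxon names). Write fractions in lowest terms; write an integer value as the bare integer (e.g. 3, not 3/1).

((A:11/2,F:11/2):65/8,(M:12,X:12):13/8)

step 1: merge (A,F) at d=11; branch lengths A→11/2, F→11/2; new cluster AF
  updated: d(AF,M)=53/2, d(AF,X)=28
step 2: merge (M,X) at d=24; branch lengths M→12, X→12; new cluster MX
  updated: d(AF,MX)=109/4
step 3: merge (AF,MX) at d=109/4; branch lengths AF→65/8, MX→13/8; new cluster AFMX
final tree: ((A:11/2,F:11/2):65/8,(M:12,X:12):13/8)
total length: 179/4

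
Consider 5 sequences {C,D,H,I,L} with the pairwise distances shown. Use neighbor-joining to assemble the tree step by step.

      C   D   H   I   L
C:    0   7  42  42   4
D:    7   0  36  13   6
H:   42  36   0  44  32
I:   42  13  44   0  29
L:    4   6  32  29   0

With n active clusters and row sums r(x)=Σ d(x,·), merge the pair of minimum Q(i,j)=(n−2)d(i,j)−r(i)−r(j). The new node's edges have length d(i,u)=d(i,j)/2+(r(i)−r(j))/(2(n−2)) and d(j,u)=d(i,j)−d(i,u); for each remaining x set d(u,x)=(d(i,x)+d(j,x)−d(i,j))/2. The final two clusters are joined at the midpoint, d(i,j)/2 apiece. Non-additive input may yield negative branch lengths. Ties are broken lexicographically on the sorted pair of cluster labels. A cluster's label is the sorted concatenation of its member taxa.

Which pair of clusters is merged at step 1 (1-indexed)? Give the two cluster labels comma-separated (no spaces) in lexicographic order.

iteration 1: select C,L (d=4, Q=-154); attach at lengths (6, -2); label the merged cluster CL
  updated: d(CL,D)=9/2, d(CL,H)=35, d(CL,I)=67/2
iteration 2: select CL,H (d=35, Q=-118); attach at lengths (7, 28); label the merged cluster CHL
  updated: d(CHL,D)=11/4, d(CHL,I)=85/4
iteration 3: select CHL,D (d=11/4, Q=-37); attach at lengths (11/2, -11/4); label the merged cluster CDHL
  updated: d(CDHL,I)=63/4
iteration 4: select CDHL,I (d=63/4); attach at lengths (63/8, 63/8); label the merged cluster CDHIL
final tree: ((((C:6,L:-2):7,H:28):11/2,D:-11/4):63/8,I:63/8)
total length: 115/2

C,L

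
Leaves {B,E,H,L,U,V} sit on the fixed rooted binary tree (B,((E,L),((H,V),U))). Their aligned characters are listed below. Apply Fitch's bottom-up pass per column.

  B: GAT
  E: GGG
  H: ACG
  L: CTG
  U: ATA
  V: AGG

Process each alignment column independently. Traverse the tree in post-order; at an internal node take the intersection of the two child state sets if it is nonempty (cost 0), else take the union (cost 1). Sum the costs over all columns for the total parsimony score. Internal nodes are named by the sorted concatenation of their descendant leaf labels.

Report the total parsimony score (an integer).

8

EL@0: {G} ∪ {C} = {C,G} (union, +1)
HV@0: {A} ∩ {A} = {A} (intersection, +0)
HUV@0: {A} ∩ {A} = {A} (intersection, +0)
EHLUV@0: {C,G} ∪ {A} = {A,C,G} (union, +1)
BEHLUV@0: {G} ∩ {A,C,G} = {G} (intersection, +0)
EL@1: {G} ∪ {T} = {G,T} (union, +1)
HV@1: {C} ∪ {G} = {C,G} (union, +1)
HUV@1: {C,G} ∪ {T} = {C,G,T} (union, +1)
EHLUV@1: {G,T} ∩ {C,G,T} = {G,T} (intersection, +0)
BEHLUV@1: {A} ∪ {G,T} = {A,G,T} (union, +1)
EL@2: {G} ∩ {G} = {G} (intersection, +0)
HV@2: {G} ∩ {G} = {G} (intersection, +0)
HUV@2: {G} ∪ {A} = {A,G} (union, +1)
EHLUV@2: {G} ∩ {A,G} = {G} (intersection, +0)
BEHLUV@2: {T} ∪ {G} = {G,T} (union, +1)
per-site changes: [2, 4, 2]; total = 8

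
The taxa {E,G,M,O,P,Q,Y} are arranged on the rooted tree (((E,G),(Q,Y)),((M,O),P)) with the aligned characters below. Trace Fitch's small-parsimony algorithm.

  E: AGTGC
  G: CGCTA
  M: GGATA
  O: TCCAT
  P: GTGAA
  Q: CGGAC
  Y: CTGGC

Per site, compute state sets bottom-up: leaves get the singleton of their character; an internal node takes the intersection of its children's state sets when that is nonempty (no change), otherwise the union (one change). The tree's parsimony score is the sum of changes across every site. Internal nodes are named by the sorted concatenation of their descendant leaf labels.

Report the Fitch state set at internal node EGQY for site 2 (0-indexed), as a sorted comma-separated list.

EG@0: {A} ∪ {C} = {A,C} (union, +1)
QY@0: {C} ∩ {C} = {C} (intersection, +0)
EGQY@0: {A,C} ∩ {C} = {C} (intersection, +0)
MO@0: {G} ∪ {T} = {G,T} (union, +1)
MOP@0: {G,T} ∩ {G} = {G} (intersection, +0)
EGMOPQY@0: {C} ∪ {G} = {C,G} (union, +1)
EG@1: {G} ∩ {G} = {G} (intersection, +0)
QY@1: {G} ∪ {T} = {G,T} (union, +1)
EGQY@1: {G} ∩ {G,T} = {G} (intersection, +0)
MO@1: {G} ∪ {C} = {C,G} (union, +1)
MOP@1: {C,G} ∪ {T} = {C,G,T} (union, +1)
EGMOPQY@1: {G} ∩ {C,G,T} = {G} (intersection, +0)
EG@2: {T} ∪ {C} = {C,T} (union, +1)
QY@2: {G} ∩ {G} = {G} (intersection, +0)
EGQY@2: {C,T} ∪ {G} = {C,G,T} (union, +1)
MO@2: {A} ∪ {C} = {A,C} (union, +1)
MOP@2: {A,C} ∪ {G} = {A,C,G} (union, +1)
EGMOPQY@2: {C,G,T} ∩ {A,C,G} = {C,G} (intersection, +0)
EG@3: {G} ∪ {T} = {G,T} (union, +1)
QY@3: {A} ∪ {G} = {A,G} (union, +1)
EGQY@3: {G,T} ∩ {A,G} = {G} (intersection, +0)
MO@3: {T} ∪ {A} = {A,T} (union, +1)
MOP@3: {A,T} ∩ {A} = {A} (intersection, +0)
EGMOPQY@3: {G} ∪ {A} = {A,G} (union, +1)
EG@4: {C} ∪ {A} = {A,C} (union, +1)
QY@4: {C} ∩ {C} = {C} (intersection, +0)
EGQY@4: {A,C} ∩ {C} = {C} (intersection, +0)
MO@4: {A} ∪ {T} = {A,T} (union, +1)
MOP@4: {A,T} ∩ {A} = {A} (intersection, +0)
EGMOPQY@4: {C} ∪ {A} = {A,C} (union, +1)
per-site changes: [3, 3, 4, 4, 3]; total = 17

C,G,T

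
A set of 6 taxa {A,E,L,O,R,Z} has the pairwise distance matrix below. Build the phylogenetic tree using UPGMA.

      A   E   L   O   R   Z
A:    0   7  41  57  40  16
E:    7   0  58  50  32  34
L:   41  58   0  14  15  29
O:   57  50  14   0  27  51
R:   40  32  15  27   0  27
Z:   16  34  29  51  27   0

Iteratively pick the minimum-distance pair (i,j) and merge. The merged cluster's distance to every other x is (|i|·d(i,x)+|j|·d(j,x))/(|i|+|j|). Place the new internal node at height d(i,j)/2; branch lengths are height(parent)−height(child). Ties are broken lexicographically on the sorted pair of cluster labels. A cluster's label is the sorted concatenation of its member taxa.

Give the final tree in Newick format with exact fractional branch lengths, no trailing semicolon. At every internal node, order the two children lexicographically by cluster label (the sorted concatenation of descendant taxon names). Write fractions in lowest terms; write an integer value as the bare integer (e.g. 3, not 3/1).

step 1: merge (A,E) at d=7; branch lengths A→7/2, E→7/2; new cluster AE
  updated: d(AE,L)=99/2, d(AE,O)=107/2, d(AE,R)=36, d(AE,Z)=25
step 2: merge (L,O) at d=14; branch lengths L→7, O→7; new cluster LO
  updated: d(AE,LO)=103/2, d(LO,R)=21, d(LO,Z)=40
step 3: merge (LO,R) at d=21; branch lengths LO→7/2, R→21/2; new cluster LOR
  updated: d(AE,LOR)=139/3, d(LOR,Z)=107/3
step 4: merge (AE,Z) at d=25; branch lengths AE→9, Z→25/2; new cluster AEZ
  updated: d(AEZ,LOR)=385/9
step 5: merge (AEZ,LOR) at d=385/9; branch lengths AEZ→80/9, LOR→98/9; new cluster AELORZ
final tree: (((A:7/2,E:7/2):9,Z:25/2):80/9,((L:7,O:7):7/2,R:21/2):98/9)
total length: 1373/18

(((A:7/2,E:7/2):9,Z:25/2):80/9,((L:7,O:7):7/2,R:21/2):98/9)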